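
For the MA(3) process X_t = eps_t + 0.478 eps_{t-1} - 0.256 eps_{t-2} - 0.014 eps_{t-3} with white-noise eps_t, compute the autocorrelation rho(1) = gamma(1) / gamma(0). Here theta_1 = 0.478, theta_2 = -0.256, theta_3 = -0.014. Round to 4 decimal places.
\rho(1) = 0.2776

For an MA(q) process with theta_0 = 1, the autocovariance is
  gamma(k) = sigma^2 * sum_{i=0..q-k} theta_i * theta_{i+k},
and rho(k) = gamma(k) / gamma(0). Sigma^2 cancels.
  numerator   = (1)*(0.478) + (0.478)*(-0.256) + (-0.256)*(-0.014) = 0.359216.
  denominator = (1)^2 + (0.478)^2 + (-0.256)^2 + (-0.014)^2 = 1.294216.
  rho(1) = 0.359216 / 1.294216 = 0.2776.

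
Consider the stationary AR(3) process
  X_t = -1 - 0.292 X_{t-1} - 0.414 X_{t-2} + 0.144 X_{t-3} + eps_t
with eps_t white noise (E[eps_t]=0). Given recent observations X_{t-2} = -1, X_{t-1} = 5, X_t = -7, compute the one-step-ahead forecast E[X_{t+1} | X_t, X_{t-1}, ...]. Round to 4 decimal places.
E[X_{t+1} \mid \mathcal F_t] = -1.1700

For an AR(p) model X_t = c + sum_i phi_i X_{t-i} + eps_t, the
one-step-ahead conditional mean is
  E[X_{t+1} | X_t, ...] = c + sum_i phi_i X_{t+1-i}.
Substitute known values:
  E[X_{t+1} | ...] = -1 + (-0.292) * (-7) + (-0.414) * (5) + (0.144) * (-1)
                   = -1.1700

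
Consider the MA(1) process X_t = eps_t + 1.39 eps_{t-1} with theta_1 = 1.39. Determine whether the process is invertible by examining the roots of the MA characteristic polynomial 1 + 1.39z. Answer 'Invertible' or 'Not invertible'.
\text{Not invertible}

The MA(q) characteristic polynomial is P(z) = 1 + 1.39z.
Invertibility requires all roots to lie outside the unit circle, i.e. |z| > 1 for every root.
This is linear in z: 1 + (1.39) z = 0  =>  z = -1/(1.39) = -0.719424,  |z| = 0.719424.
Moduli of all roots: 0.7194.
All moduli strictly greater than 1? No.
Verdict: Not invertible.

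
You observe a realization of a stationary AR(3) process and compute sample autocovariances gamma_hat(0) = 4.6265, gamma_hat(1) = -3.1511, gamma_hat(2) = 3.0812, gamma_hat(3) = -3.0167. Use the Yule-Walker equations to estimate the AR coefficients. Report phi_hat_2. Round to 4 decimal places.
\hat\phi_{2} = 0.2730

The Yule-Walker equations for an AR(p) process read, in matrix form,
  Gamma_p phi = r_p,   with   (Gamma_p)_{ij} = gamma(|i - j|),
                       (r_p)_i = gamma(i),   i,j = 1..p.
Substitute the sample gammas (Toeplitz matrix and right-hand side of size 3):
  Gamma_p = [[4.6265, -3.1511, 3.0812], [-3.1511, 4.6265, -3.1511], [3.0812, -3.1511, 4.6265]]
  r_p     = [-3.1511, 3.0812, -3.0167]
Written out (R1..R3):
  (R1) 4.6265 phi_1 - 3.1511 phi_2 + 3.0812 phi_3 = -3.1511
  (R2) -3.1511 phi_1 + 4.6265 phi_2 - 3.1511 phi_3 = 3.0812
  (R3) 3.0812 phi_1 - 3.1511 phi_2 + 4.6265 phi_3 = -3.0167
Gaussian elimination:
  R2 <- R2 - (-3.1511/4.6265) R1 = R2 - (-0.681098) R1:  2.480292 phi_2 - 1.052501 phi_3 = 0.934992
  R3 <- R3 - (3.0812/4.6265) R1 = R3 - (0.665989) R1:  -1.052501 phi_2 + 2.574453 phi_3 = -0.918101
  R3 <- R3 - (-1.052501/2.480292) R2 = R3 - (-0.424346) R2:  2.127829 phi_3 = -0.521341
Back-substitution:
  phi_hat_3 = -0.521341 / 2.127829 = -0.245011
  phi_hat_2 = (0.934992 - (-1.052501)(-0.245011)) / 2.480292 = 0.272999
  phi_hat_1 = (-3.1511 - (-3.1511)(0.272999) - (3.0812)(-0.245011)) / 4.6265 = -0.331984
So phi_hat = [-0.3320, 0.2730, -0.2450].
Therefore phi_hat_2 = 0.2730.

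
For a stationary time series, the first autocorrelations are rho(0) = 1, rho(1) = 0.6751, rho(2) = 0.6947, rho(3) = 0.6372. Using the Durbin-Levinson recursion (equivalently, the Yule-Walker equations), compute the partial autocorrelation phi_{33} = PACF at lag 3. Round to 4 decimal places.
\phi_{33} = 0.1769

The PACF at lag k is phi_{kk}, the last component of the solution
to the Yule-Walker system G_k phi = r_k where
  (G_k)_{ij} = rho(|i - j|), (r_k)_i = rho(i), i,j = 1..k.
Equivalently, Durbin-Levinson gives phi_{kk} iteratively:
  phi_{11} = rho(1)
  phi_{kk} = [rho(k) - sum_{j=1..k-1} phi_{k-1,j} rho(k-j)]
            / [1 - sum_{j=1..k-1} phi_{k-1,j} rho(j)],
  phi_{k,j} = phi_{k-1,j} - phi_{kk} phi_{k-1,k-j},  j = 1..k-1.
Step k = 1:
  phi_11 = rho(1) = 0.6751.
Step k = 2:
  phi_22 = [rho(2) - phi_11 rho(1)] / [1 - phi_11 rho(1)] = [0.6947 - (0.6751)(0.6751)] / [1 - (0.6751)(0.6751)]
         = 0.23893999 / 0.54423999 = 0.439034.
  Update: phi_21 = phi_11 - phi_22 phi_11 = 0.6751 - (0.439034)(0.6751) = 0.378708.
Step k = 3:
  phi_33 = [rho(3) - phi_21 rho(2) - phi_22 rho(1)] / [1 - phi_21 rho(1) - phi_22 rho(2)]
    numerator   = 0.6372 - (0.378708)(0.6947) - (0.439034)(0.6751) = 0.07771955
    denominator = 1 - (0.378708)(0.6751) - (0.439034)(0.6947) = 0.43933715
  phi_33 = 0.07771955 / 0.43933715 = 0.1769.
Therefore phi_{33} = 0.1769.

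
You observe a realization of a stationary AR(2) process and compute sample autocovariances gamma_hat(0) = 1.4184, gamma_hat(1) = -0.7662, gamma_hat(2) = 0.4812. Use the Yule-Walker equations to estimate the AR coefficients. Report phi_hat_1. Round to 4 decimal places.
\hat\phi_{1} = -0.5040

The Yule-Walker equations for an AR(p) process read, in matrix form,
  Gamma_p phi = r_p,   with   (Gamma_p)_{ij} = gamma(|i - j|),
                       (r_p)_i = gamma(i),   i,j = 1..p.
Substitute the sample gammas (Toeplitz matrix and right-hand side of size 2):
  Gamma_p = [[1.4184, -0.7662], [-0.7662, 1.4184]]
  r_p     = [-0.7662, 0.4812]
Written out:
  1.4184 phi_1 - 0.7662 phi_2 = -0.7662
  -0.7662 phi_1 + 1.4184 phi_2 = 0.4812
Solve by Cramer's rule:
  det = gamma(0)^2 - gamma(1)^2 = (1.4184)^2 - (-0.7662)^2 = 2.01185856 - 0.58706244 = 1.42479612
  phi_hat_1 = [gamma(1) gamma(0) - gamma(1) gamma(2)] / det = [(-0.7662)(1.4184) - (-0.7662)(0.4812)] / 1.42479612 = -0.71808264 / 1.42479612 = -0.504
  phi_hat_2 = [gamma(0) gamma(2) - gamma(1)^2] / det = [(1.4184)(0.4812) - (-0.7662)^2] / 1.42479612 = 0.09547164 / 1.42479612 = 0.067
So phi_hat = [-0.5040, 0.0670].
Therefore phi_hat_1 = -0.5040.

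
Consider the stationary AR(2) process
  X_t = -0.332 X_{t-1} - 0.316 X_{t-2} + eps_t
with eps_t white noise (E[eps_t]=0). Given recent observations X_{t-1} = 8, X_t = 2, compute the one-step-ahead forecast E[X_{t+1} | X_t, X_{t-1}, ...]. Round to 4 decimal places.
E[X_{t+1} \mid \mathcal F_t] = -3.1920

For an AR(p) model X_t = c + sum_i phi_i X_{t-i} + eps_t, the
one-step-ahead conditional mean is
  E[X_{t+1} | X_t, ...] = c + sum_i phi_i X_{t+1-i}.
Substitute known values:
  E[X_{t+1} | ...] = (-0.332) * (2) + (-0.316) * (8)
                   = -3.1920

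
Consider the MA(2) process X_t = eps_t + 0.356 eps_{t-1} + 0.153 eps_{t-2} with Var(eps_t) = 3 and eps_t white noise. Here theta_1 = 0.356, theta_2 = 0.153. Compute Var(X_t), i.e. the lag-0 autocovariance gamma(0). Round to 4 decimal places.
\gamma(0) = 3.4504

For an MA(q) process X_t = eps_t + sum_i theta_i eps_{t-i} with
Var(eps_t) = sigma^2, the variance is
  gamma(0) = sigma^2 * (1 + sum_i theta_i^2).
  sum_i theta_i^2 = (0.356)^2 + (0.153)^2 = 0.126736 + 0.023409 = 0.150145.
  gamma(0) = 3 * (1 + 0.150145) = 3 * 1.150145 = 3.450435, which rounds to 3.4504.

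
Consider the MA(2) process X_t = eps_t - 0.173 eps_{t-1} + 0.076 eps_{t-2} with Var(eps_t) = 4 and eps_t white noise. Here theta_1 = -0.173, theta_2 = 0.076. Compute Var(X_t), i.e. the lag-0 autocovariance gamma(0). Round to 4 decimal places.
\gamma(0) = 4.1428

For an MA(q) process X_t = eps_t + sum_i theta_i eps_{t-i} with
Var(eps_t) = sigma^2, the variance is
  gamma(0) = sigma^2 * (1 + sum_i theta_i^2).
  sum_i theta_i^2 = (-0.173)^2 + (0.076)^2 = 0.029929 + 0.005776 = 0.035705.
  gamma(0) = 4 * (1 + 0.035705) = 4 * 1.035705 = 4.14282, which rounds to 4.1428.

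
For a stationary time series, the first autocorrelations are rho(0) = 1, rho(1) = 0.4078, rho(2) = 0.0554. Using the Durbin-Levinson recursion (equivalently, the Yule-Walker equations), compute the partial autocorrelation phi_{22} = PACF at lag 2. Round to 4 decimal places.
\phi_{22} = -0.1330

The PACF at lag k is phi_{kk}, the last component of the solution
to the Yule-Walker system G_k phi = r_k where
  (G_k)_{ij} = rho(|i - j|), (r_k)_i = rho(i), i,j = 1..k.
Equivalently, Durbin-Levinson gives phi_{kk} iteratively:
  phi_{11} = rho(1)
  phi_{kk} = [rho(k) - sum_{j=1..k-1} phi_{k-1,j} rho(k-j)]
            / [1 - sum_{j=1..k-1} phi_{k-1,j} rho(j)],
  phi_{k,j} = phi_{k-1,j} - phi_{kk} phi_{k-1,k-j},  j = 1..k-1.
Step k = 1:
  phi_11 = rho(1) = 0.4078.
Step k = 2:
  phi_22 = [rho(2) - phi_11 rho(1)] / [1 - phi_11 rho(1)] = [0.0554 - (0.4078)(0.4078)] / [1 - (0.4078)(0.4078)]
         = -0.11090084 / 0.83369916 = -0.133.
Therefore phi_{22} = -0.1330.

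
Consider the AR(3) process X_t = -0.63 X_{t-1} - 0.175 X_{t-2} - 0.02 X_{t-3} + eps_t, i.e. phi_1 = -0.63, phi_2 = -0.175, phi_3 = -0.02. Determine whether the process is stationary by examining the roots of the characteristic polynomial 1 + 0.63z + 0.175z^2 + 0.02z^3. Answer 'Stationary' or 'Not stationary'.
\text{Stationary}

The AR(p) characteristic polynomial is P(z) = 1 + 0.63z + 0.175z^2 + 0.02z^3.
Stationarity requires all roots to lie outside the unit circle, i.e. |z| > 1 for every root.
Degree 3: look for a simple real root z0 first, then factor out (1 - z/z0) and solve the remaining quadratic.
Testing z0 = -4: P(-4) = 1 + (0.63)(-4) + (0.175)(-4)^2 + (0.02)(-4)^3
  = 1 + (-2.52) + (2.8) + (-1.28) = 0.  So z_0 = -4 is a root, |z_0| = 4.
Divide out the factor (1 + 0.25 z) = (1 - z/z0) (since 1/z0 = -0.25):
  P(z) = (1 + 0.25 z)(1 + (0.38) z + (0.08) z^2)
  [check: z-coef 0.38 - (-0.25) = 0.63; z^2-coef 0.08 - (-0.25)(0.38) = 0.175; z^3-coef -(-0.25)(0.08) = 0.02.]
Remaining roots from the quadratic factor 1 + (0.38) z + (0.08) z^2:
  Set 1 + (0.38) z + (0.08) z^2 = 0, i.e. a z^2 + b z + c = 0 with a = 0.08, b = 0.38, c = 1.
  Discriminant D = b^2 - 4ac = (0.38)^2 - 4*(0.08)*1 = 0.1444 - (0.32) = -0.1756.
  D < 0, so the roots are the complex-conjugate pair z = (-b +/- i sqrt(-D)) / (2a) = -2.375 +/- 2.619i.
  For a conjugate pair |z|^2 = z * conj(z) = (product of roots) = c/a = 1/(0.08) = 12.5, so |z| = sqrt(12.5) = 3.5355 for both roots.
Moduli of all roots: 4.0000, 3.5355, 3.5355.
All moduli strictly greater than 1? Yes.
Verdict: Stationary.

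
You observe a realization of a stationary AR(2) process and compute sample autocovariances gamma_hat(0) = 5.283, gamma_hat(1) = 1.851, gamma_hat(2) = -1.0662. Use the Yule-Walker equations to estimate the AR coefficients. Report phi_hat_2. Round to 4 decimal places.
\hat\phi_{2} = -0.3700

The Yule-Walker equations for an AR(p) process read, in matrix form,
  Gamma_p phi = r_p,   with   (Gamma_p)_{ij} = gamma(|i - j|),
                       (r_p)_i = gamma(i),   i,j = 1..p.
Substitute the sample gammas (Toeplitz matrix and right-hand side of size 2):
  Gamma_p = [[5.283, 1.851], [1.851, 5.283]]
  r_p     = [1.851, -1.0662]
Written out:
  5.283 phi_1 + 1.851 phi_2 = 1.851
  1.851 phi_1 + 5.283 phi_2 = -1.0662
Solve by Cramer's rule:
  det = gamma(0)^2 - gamma(1)^2 = (5.283)^2 - (1.851)^2 = 27.910089 - 3.426201 = 24.483888
  phi_hat_1 = [gamma(1) gamma(0) - gamma(1) gamma(2)] / det = [(1.851)(5.283) - (1.851)(-1.0662)] / 24.483888 = 11.7523692 / 24.483888 = 0.48
  phi_hat_2 = [gamma(0) gamma(2) - gamma(1)^2] / det = [(5.283)(-1.0662) - (1.851)^2] / 24.483888 = -9.0589356 / 24.483888 = -0.37
So phi_hat = [0.4800, -0.3700].
Therefore phi_hat_2 = -0.3700.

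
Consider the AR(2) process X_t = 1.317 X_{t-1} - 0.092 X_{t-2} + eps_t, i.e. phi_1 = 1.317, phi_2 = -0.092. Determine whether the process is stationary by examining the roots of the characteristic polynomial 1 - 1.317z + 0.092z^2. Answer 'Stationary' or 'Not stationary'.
\text{Not stationary}

The AR(p) characteristic polynomial is P(z) = 1 - 1.317z + 0.092z^2.
Stationarity requires all roots to lie outside the unit circle, i.e. |z| > 1 for every root.
Set 1 + (-1.317) z + (0.092) z^2 = 0, i.e. a z^2 + b z + c = 0 with a = 0.092, b = -1.317, c = 1.
Discriminant D = b^2 - 4ac = (-1.317)^2 - 4*(0.092)*1 = 1.734489 - (0.368) = 1.366489.
D >= 0, so the roots are real: z = (-b +/- sqrt(D)) / (2a) = (1.317 +/- 1.168969) / (0.184).
  z_1 = (1.317 + 1.168969) / (0.184) = 13.5107,   |z_1| = 13.5107.
  z_2 = (1.317 - 1.168969) / (0.184) = 0.8045,   |z_2| = 0.8045.
Moduli of all roots: 13.5107, 0.8045.
All moduli strictly greater than 1? No.
Verdict: Not stationary.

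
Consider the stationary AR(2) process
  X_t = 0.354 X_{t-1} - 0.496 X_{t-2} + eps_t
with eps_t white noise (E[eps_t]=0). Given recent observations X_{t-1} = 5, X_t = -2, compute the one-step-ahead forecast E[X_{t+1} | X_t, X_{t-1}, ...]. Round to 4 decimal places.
E[X_{t+1} \mid \mathcal F_t] = -3.1880

For an AR(p) model X_t = c + sum_i phi_i X_{t-i} + eps_t, the
one-step-ahead conditional mean is
  E[X_{t+1} | X_t, ...] = c + sum_i phi_i X_{t+1-i}.
Substitute known values:
  E[X_{t+1} | ...] = (0.354) * (-2) + (-0.496) * (5)
                   = -3.1880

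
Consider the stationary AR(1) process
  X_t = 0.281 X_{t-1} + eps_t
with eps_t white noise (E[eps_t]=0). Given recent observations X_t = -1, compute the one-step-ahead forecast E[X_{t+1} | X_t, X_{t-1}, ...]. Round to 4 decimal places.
E[X_{t+1} \mid \mathcal F_t] = -0.2810

For an AR(p) model X_t = c + sum_i phi_i X_{t-i} + eps_t, the
one-step-ahead conditional mean is
  E[X_{t+1} | X_t, ...] = c + sum_i phi_i X_{t+1-i}.
Substitute known values:
  E[X_{t+1} | ...] = (0.281) * (-1)
                   = -0.2810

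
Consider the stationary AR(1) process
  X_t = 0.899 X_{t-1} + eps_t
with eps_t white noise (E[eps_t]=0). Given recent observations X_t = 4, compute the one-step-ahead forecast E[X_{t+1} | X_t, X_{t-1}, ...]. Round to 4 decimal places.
E[X_{t+1} \mid \mathcal F_t] = 3.5960

For an AR(p) model X_t = c + sum_i phi_i X_{t-i} + eps_t, the
one-step-ahead conditional mean is
  E[X_{t+1} | X_t, ...] = c + sum_i phi_i X_{t+1-i}.
Substitute known values:
  E[X_{t+1} | ...] = (0.899) * (4)
                   = 3.5960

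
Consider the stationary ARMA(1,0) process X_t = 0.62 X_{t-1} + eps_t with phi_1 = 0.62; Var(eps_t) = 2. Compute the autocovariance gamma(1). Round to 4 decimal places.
\gamma(1) = 2.0143

Multiply the model equation by X_{t-k} and take expectations. With theta_0 = psi_0 = 1 and psi_j the MA(infinity) weights, this gives
  gamma(k) - sum_i phi_i gamma(k-i) = c_k,
  c_k = sigma^2 * sum_{j=k..q} theta_j psi_{j-k}   (c_k = 0 for k > q),
using gamma(-m) = gamma(m).
Pure AR (q = 0): c_0 = sigma^2 = 2, c_k = 0 for k >= 1.
Equations for k = 0 and k = 1 (AR order 1):
  gamma(0) = phi_1 gamma(1) + c_0
  gamma(1) = phi_1 gamma(0) + c_1
Substituting the second into the first: gamma(0) (1 - phi_1^2) = c_0 + phi_1 c_1, so
  gamma(0) = c_0 / (1 - phi_1^2) = 2 / (1 - (0.62)^2) = 2 / 0.6156 = 3.248863.
  gamma(1) = phi_1 gamma(0) = (0.62)(3.248863) = 2.014295.
Therefore gamma(1) = 2.0143 (to 4 decimal places).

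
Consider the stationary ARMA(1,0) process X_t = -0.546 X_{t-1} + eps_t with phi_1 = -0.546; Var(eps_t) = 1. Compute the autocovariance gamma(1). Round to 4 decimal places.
\gamma(1) = -0.7779

Multiply the model equation by X_{t-k} and take expectations. With theta_0 = psi_0 = 1 and psi_j the MA(infinity) weights, this gives
  gamma(k) - sum_i phi_i gamma(k-i) = c_k,
  c_k = sigma^2 * sum_{j=k..q} theta_j psi_{j-k}   (c_k = 0 for k > q),
using gamma(-m) = gamma(m).
Pure AR (q = 0): c_0 = sigma^2 = 1, c_k = 0 for k >= 1.
Equations for k = 0 and k = 1 (AR order 1):
  gamma(0) = phi_1 gamma(1) + c_0
  gamma(1) = phi_1 gamma(0) + c_1
Substituting the second into the first: gamma(0) (1 - phi_1^2) = c_0 + phi_1 c_1, so
  gamma(0) = c_0 / (1 - phi_1^2) = 1 / (1 - (-0.546)^2) = 1 / 0.701884 = 1.424737.
  gamma(1) = phi_1 gamma(0) = (-0.546)(1.424737) = -0.777906.
Therefore gamma(1) = -0.7779 (to 4 decimal places).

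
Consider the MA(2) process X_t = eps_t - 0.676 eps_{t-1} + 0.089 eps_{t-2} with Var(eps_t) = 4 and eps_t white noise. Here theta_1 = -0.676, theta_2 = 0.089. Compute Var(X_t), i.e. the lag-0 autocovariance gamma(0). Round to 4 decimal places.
\gamma(0) = 5.8596

For an MA(q) process X_t = eps_t + sum_i theta_i eps_{t-i} with
Var(eps_t) = sigma^2, the variance is
  gamma(0) = sigma^2 * (1 + sum_i theta_i^2).
  sum_i theta_i^2 = (-0.676)^2 + (0.089)^2 = 0.456976 + 0.007921 = 0.464897.
  gamma(0) = 4 * (1 + 0.464897) = 4 * 1.464897 = 5.859588, which rounds to 5.8596.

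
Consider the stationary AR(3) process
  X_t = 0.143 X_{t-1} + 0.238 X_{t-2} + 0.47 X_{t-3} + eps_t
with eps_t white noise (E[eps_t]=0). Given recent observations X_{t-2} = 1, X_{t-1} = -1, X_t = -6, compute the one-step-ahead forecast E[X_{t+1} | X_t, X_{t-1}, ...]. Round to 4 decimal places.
E[X_{t+1} \mid \mathcal F_t] = -0.6260

For an AR(p) model X_t = c + sum_i phi_i X_{t-i} + eps_t, the
one-step-ahead conditional mean is
  E[X_{t+1} | X_t, ...] = c + sum_i phi_i X_{t+1-i}.
Substitute known values:
  E[X_{t+1} | ...] = (0.143) * (-6) + (0.238) * (-1) + (0.47) * (1)
                   = -0.6260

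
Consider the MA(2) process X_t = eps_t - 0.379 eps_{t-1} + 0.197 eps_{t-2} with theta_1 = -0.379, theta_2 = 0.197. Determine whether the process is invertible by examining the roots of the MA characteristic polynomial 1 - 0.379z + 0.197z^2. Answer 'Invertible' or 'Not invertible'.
\text{Invertible}

The MA(q) characteristic polynomial is P(z) = 1 - 0.379z + 0.197z^2.
Invertibility requires all roots to lie outside the unit circle, i.e. |z| > 1 for every root.
Set 1 + (-0.379) z + (0.197) z^2 = 0, i.e. a z^2 + b z + c = 0 with a = 0.197, b = -0.379, c = 1.
Discriminant D = b^2 - 4ac = (-0.379)^2 - 4*(0.197)*1 = 0.143641 - (0.788) = -0.644359.
D < 0, so the roots are the complex-conjugate pair z = (-b +/- i sqrt(-D)) / (2a) = 0.9619 +/- 2.0374i.
For a conjugate pair |z|^2 = z * conj(z) = (product of roots) = c/a = 1/(0.197) = 5.076142, so |z| = sqrt(5.076142) = 2.253 for both roots.
Moduli of all roots: 2.2530, 2.2530.
All moduli strictly greater than 1? Yes.
Verdict: Invertible.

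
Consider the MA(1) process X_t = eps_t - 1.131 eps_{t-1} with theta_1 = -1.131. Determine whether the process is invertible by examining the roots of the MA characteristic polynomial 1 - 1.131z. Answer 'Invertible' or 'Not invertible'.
\text{Not invertible}

The MA(q) characteristic polynomial is P(z) = 1 - 1.131z.
Invertibility requires all roots to lie outside the unit circle, i.e. |z| > 1 for every root.
This is linear in z: 1 + (-1.131) z = 0  =>  z = -1/(-1.131) = 0.884173,  |z| = 0.884173.
Moduli of all roots: 0.8842.
All moduli strictly greater than 1? No.
Verdict: Not invertible.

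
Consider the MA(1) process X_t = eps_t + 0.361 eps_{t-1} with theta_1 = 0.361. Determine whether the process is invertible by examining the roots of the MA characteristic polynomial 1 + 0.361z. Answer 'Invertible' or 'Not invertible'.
\text{Invertible}

The MA(q) characteristic polynomial is P(z) = 1 + 0.361z.
Invertibility requires all roots to lie outside the unit circle, i.e. |z| > 1 for every root.
This is linear in z: 1 + (0.361) z = 0  =>  z = -1/(0.361) = -2.770083,  |z| = 2.770083.
Moduli of all roots: 2.7701.
All moduli strictly greater than 1? Yes.
Verdict: Invertible.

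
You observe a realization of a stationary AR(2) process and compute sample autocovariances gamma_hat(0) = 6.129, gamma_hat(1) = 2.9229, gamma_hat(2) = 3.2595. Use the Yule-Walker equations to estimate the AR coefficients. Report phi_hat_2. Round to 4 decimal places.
\hat\phi_{2} = 0.3940

The Yule-Walker equations for an AR(p) process read, in matrix form,
  Gamma_p phi = r_p,   with   (Gamma_p)_{ij} = gamma(|i - j|),
                       (r_p)_i = gamma(i),   i,j = 1..p.
Substitute the sample gammas (Toeplitz matrix and right-hand side of size 2):
  Gamma_p = [[6.129, 2.9229], [2.9229, 6.129]]
  r_p     = [2.9229, 3.2595]
Written out:
  6.129 phi_1 + 2.9229 phi_2 = 2.9229
  2.9229 phi_1 + 6.129 phi_2 = 3.2595
Solve by Cramer's rule:
  det = gamma(0)^2 - gamma(1)^2 = (6.129)^2 - (2.9229)^2 = 37.564641 - 8.54334441 = 29.02129659
  phi_hat_1 = [gamma(1) gamma(0) - gamma(1) gamma(2)] / det = [(2.9229)(6.129) - (2.9229)(3.2595)] / 29.02129659 = 8.38726155 / 29.02129659 = 0.289
  phi_hat_2 = [gamma(0) gamma(2) - gamma(1)^2] / det = [(6.129)(3.2595) - (2.9229)^2] / 29.02129659 = 11.43413109 / 29.02129659 = 0.394
So phi_hat = [0.2890, 0.3940].
Therefore phi_hat_2 = 0.3940.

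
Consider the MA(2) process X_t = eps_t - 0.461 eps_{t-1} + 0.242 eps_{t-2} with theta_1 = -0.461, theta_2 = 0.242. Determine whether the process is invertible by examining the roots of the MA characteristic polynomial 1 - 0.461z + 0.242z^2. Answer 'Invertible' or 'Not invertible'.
\text{Invertible}

The MA(q) characteristic polynomial is P(z) = 1 - 0.461z + 0.242z^2.
Invertibility requires all roots to lie outside the unit circle, i.e. |z| > 1 for every root.
Set 1 + (-0.461) z + (0.242) z^2 = 0, i.e. a z^2 + b z + c = 0 with a = 0.242, b = -0.461, c = 1.
Discriminant D = b^2 - 4ac = (-0.461)^2 - 4*(0.242)*1 = 0.212521 - (0.968) = -0.755479.
D < 0, so the roots are the complex-conjugate pair z = (-b +/- i sqrt(-D)) / (2a) = 0.9525 +/- 1.7958i.
For a conjugate pair |z|^2 = z * conj(z) = (product of roots) = c/a = 1/(0.242) = 4.132231, so |z| = sqrt(4.132231) = 2.0328 for both roots.
Moduli of all roots: 2.0328, 2.0328.
All moduli strictly greater than 1? Yes.
Verdict: Invertible.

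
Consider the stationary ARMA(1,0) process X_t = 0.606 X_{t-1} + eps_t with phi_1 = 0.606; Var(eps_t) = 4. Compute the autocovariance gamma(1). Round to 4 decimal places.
\gamma(1) = 3.8308

Multiply the model equation by X_{t-k} and take expectations. With theta_0 = psi_0 = 1 and psi_j the MA(infinity) weights, this gives
  gamma(k) - sum_i phi_i gamma(k-i) = c_k,
  c_k = sigma^2 * sum_{j=k..q} theta_j psi_{j-k}   (c_k = 0 for k > q),
using gamma(-m) = gamma(m).
Pure AR (q = 0): c_0 = sigma^2 = 4, c_k = 0 for k >= 1.
Equations for k = 0 and k = 1 (AR order 1):
  gamma(0) = phi_1 gamma(1) + c_0
  gamma(1) = phi_1 gamma(0) + c_1
Substituting the second into the first: gamma(0) (1 - phi_1^2) = c_0 + phi_1 c_1, so
  gamma(0) = c_0 / (1 - phi_1^2) = 4 / (1 - (0.606)^2) = 4 / 0.632764 = 6.321472.
  gamma(1) = phi_1 gamma(0) = (0.606)(6.321472) = 3.830812.
Therefore gamma(1) = 3.8308 (to 4 decimal places).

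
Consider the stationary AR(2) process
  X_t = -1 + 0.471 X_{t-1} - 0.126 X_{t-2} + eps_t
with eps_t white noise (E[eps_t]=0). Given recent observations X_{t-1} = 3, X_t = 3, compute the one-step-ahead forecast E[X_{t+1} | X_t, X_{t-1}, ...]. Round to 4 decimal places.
E[X_{t+1} \mid \mathcal F_t] = 0.0350

For an AR(p) model X_t = c + sum_i phi_i X_{t-i} + eps_t, the
one-step-ahead conditional mean is
  E[X_{t+1} | X_t, ...] = c + sum_i phi_i X_{t+1-i}.
Substitute known values:
  E[X_{t+1} | ...] = -1 + (0.471) * (3) + (-0.126) * (3)
                   = 0.0350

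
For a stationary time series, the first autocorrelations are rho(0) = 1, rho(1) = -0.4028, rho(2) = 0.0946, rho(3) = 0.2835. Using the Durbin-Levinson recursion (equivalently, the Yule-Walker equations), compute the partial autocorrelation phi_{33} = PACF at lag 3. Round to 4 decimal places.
\phi_{33} = 0.3510

The PACF at lag k is phi_{kk}, the last component of the solution
to the Yule-Walker system G_k phi = r_k where
  (G_k)_{ij} = rho(|i - j|), (r_k)_i = rho(i), i,j = 1..k.
Equivalently, Durbin-Levinson gives phi_{kk} iteratively:
  phi_{11} = rho(1)
  phi_{kk} = [rho(k) - sum_{j=1..k-1} phi_{k-1,j} rho(k-j)]
            / [1 - sum_{j=1..k-1} phi_{k-1,j} rho(j)],
  phi_{k,j} = phi_{k-1,j} - phi_{kk} phi_{k-1,k-j},  j = 1..k-1.
Step k = 1:
  phi_11 = rho(1) = -0.4028.
Step k = 2:
  phi_22 = [rho(2) - phi_11 rho(1)] / [1 - phi_11 rho(1)] = [0.0946 - (-0.4028)(-0.4028)] / [1 - (-0.4028)(-0.4028)]
         = -0.06764784 / 0.83775216 = -0.080749.
  Update: phi_21 = phi_11 - phi_22 phi_11 = -0.4028 - (-0.080749)(-0.4028) = -0.435326.
Step k = 3:
  phi_33 = [rho(3) - phi_21 rho(2) - phi_22 rho(1)] / [1 - phi_21 rho(1) - phi_22 rho(2)]
    numerator   = 0.2835 - (-0.435326)(0.0946) - (-0.080749)(-0.4028) = 0.29215603
    denominator = 1 - (-0.435326)(-0.4028) - (-0.080749)(0.0946) = 0.83228965
  phi_33 = 0.29215603 / 0.83228965 = 0.351.
Therefore phi_{33} = 0.3510.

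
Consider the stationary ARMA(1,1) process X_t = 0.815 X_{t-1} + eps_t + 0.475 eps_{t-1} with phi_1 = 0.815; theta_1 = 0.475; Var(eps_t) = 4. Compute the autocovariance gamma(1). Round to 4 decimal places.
\gamma(1) = 21.3166

Multiply the model equation by X_{t-k} and take expectations. With theta_0 = psi_0 = 1 and psi_j the MA(infinity) weights, this gives
  gamma(k) - sum_i phi_i gamma(k-i) = c_k,
  c_k = sigma^2 * sum_{j=k..q} theta_j psi_{j-k}   (c_k = 0 for k > q),
using gamma(-m) = gamma(m).
psi-weights needed (psi_j = theta_j + sum_i phi_i psi_{j-i}):
  psi_1 = theta_1 + phi_1 = 0.475 + (0.815) = 1.29
Right-hand sides:
  c_0 = sigma^2 (1 + theta_1 psi_1) = 4 * (1 + (0.475)(1.29)) = 4 * 1.61275 = 6.451
  c_1 = sigma^2 theta_1 = 4 * (0.475) = 1.9
  c_2 = 0
Equations for k = 0 and k = 1 (AR order 1):
  gamma(0) = phi_1 gamma(1) + c_0
  gamma(1) = phi_1 gamma(0) + c_1
Substituting the second into the first: gamma(0) (1 - phi_1^2) = c_0 + phi_1 c_1, so
  gamma(0) = (c_0 + phi_1 c_1) / (1 - phi_1^2) = (6.451 + (0.815)(1.9)) / (1 - (0.815)^2) = 7.9995 / 0.335775 = 23.823989.
  gamma(1) = phi_1 gamma(0) + c_1 = (0.815)(23.823989) + (1.9) = 21.316551.
Therefore gamma(1) = 21.3166 (to 4 decimal places).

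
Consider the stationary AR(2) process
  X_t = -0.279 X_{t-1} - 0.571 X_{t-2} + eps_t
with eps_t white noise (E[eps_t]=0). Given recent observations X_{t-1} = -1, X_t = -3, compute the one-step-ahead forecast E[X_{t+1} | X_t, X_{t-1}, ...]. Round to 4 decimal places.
E[X_{t+1} \mid \mathcal F_t] = 1.4080

For an AR(p) model X_t = c + sum_i phi_i X_{t-i} + eps_t, the
one-step-ahead conditional mean is
  E[X_{t+1} | X_t, ...] = c + sum_i phi_i X_{t+1-i}.
Substitute known values:
  E[X_{t+1} | ...] = (-0.279) * (-3) + (-0.571) * (-1)
                   = 1.4080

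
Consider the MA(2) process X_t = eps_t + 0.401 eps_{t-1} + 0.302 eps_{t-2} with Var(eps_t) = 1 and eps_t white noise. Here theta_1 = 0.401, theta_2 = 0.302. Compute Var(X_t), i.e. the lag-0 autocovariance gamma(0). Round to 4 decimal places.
\gamma(0) = 1.2520

For an MA(q) process X_t = eps_t + sum_i theta_i eps_{t-i} with
Var(eps_t) = sigma^2, the variance is
  gamma(0) = sigma^2 * (1 + sum_i theta_i^2).
  sum_i theta_i^2 = (0.401)^2 + (0.302)^2 = 0.160801 + 0.091204 = 0.252005.
  gamma(0) = 1 * (1 + 0.252005) = 1 * 1.252005 = 1.252005, which rounds to 1.2520.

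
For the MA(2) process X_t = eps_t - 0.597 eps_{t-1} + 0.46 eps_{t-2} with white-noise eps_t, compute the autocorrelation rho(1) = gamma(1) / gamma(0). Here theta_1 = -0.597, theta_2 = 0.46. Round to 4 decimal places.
\rho(1) = -0.5559

For an MA(q) process with theta_0 = 1, the autocovariance is
  gamma(k) = sigma^2 * sum_{i=0..q-k} theta_i * theta_{i+k},
and rho(k) = gamma(k) / gamma(0). Sigma^2 cancels.
  numerator   = (1)*(-0.597) + (-0.597)*(0.46) = -0.87162.
  denominator = (1)^2 + (-0.597)^2 + (0.46)^2 = 1.568009.
  rho(1) = -0.87162 / 1.568009 = -0.5559.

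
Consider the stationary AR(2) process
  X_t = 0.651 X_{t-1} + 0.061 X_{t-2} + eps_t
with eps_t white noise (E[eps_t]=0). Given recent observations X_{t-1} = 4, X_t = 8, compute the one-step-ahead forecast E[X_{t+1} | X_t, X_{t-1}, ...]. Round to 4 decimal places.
E[X_{t+1} \mid \mathcal F_t] = 5.4520

For an AR(p) model X_t = c + sum_i phi_i X_{t-i} + eps_t, the
one-step-ahead conditional mean is
  E[X_{t+1} | X_t, ...] = c + sum_i phi_i X_{t+1-i}.
Substitute known values:
  E[X_{t+1} | ...] = (0.651) * (8) + (0.061) * (4)
                   = 5.4520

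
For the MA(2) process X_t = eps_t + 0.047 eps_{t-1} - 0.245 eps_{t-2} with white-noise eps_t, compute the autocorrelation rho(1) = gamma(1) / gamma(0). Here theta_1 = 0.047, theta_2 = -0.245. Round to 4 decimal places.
\rho(1) = 0.0334

For an MA(q) process with theta_0 = 1, the autocovariance is
  gamma(k) = sigma^2 * sum_{i=0..q-k} theta_i * theta_{i+k},
and rho(k) = gamma(k) / gamma(0). Sigma^2 cancels.
  numerator   = (1)*(0.047) + (0.047)*(-0.245) = 0.035485.
  denominator = (1)^2 + (0.047)^2 + (-0.245)^2 = 1.062234.
  rho(1) = 0.035485 / 1.062234 = 0.0334.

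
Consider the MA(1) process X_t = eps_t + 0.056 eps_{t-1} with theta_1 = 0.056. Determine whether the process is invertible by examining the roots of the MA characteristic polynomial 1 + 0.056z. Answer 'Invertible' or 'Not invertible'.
\text{Invertible}

The MA(q) characteristic polynomial is P(z) = 1 + 0.056z.
Invertibility requires all roots to lie outside the unit circle, i.e. |z| > 1 for every root.
This is linear in z: 1 + (0.056) z = 0  =>  z = -1/(0.056) = -17.857143,  |z| = 17.857143.
Moduli of all roots: 17.8571.
All moduli strictly greater than 1? Yes.
Verdict: Invertible.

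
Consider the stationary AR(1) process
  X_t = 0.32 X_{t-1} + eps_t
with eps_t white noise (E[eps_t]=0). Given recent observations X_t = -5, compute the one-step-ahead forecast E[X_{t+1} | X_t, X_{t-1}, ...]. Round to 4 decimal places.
E[X_{t+1} \mid \mathcal F_t] = -1.6000

For an AR(p) model X_t = c + sum_i phi_i X_{t-i} + eps_t, the
one-step-ahead conditional mean is
  E[X_{t+1} | X_t, ...] = c + sum_i phi_i X_{t+1-i}.
Substitute known values:
  E[X_{t+1} | ...] = (0.32) * (-5)
                   = -1.6000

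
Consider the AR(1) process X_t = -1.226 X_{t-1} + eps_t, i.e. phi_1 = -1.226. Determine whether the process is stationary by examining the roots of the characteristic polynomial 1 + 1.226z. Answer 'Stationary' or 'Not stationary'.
\text{Not stationary}

The AR(p) characteristic polynomial is P(z) = 1 + 1.226z.
Stationarity requires all roots to lie outside the unit circle, i.e. |z| > 1 for every root.
This is linear in z: 1 + (1.226) z = 0  =>  z = -1/(1.226) = -0.815661,  |z| = 0.815661.
Moduli of all roots: 0.8157.
All moduli strictly greater than 1? No.
Verdict: Not stationary.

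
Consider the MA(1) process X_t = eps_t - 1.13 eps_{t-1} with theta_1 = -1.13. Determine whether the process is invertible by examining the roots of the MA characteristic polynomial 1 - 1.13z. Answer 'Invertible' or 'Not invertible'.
\text{Not invertible}

The MA(q) characteristic polynomial is P(z) = 1 - 1.13z.
Invertibility requires all roots to lie outside the unit circle, i.e. |z| > 1 for every root.
This is linear in z: 1 + (-1.13) z = 0  =>  z = -1/(-1.13) = 0.884956,  |z| = 0.884956.
Moduli of all roots: 0.8850.
All moduli strictly greater than 1? No.
Verdict: Not invertible.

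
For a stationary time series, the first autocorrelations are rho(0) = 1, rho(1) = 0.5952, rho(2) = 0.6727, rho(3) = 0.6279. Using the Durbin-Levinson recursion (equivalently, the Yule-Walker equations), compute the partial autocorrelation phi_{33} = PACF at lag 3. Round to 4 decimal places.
\phi_{33} = 0.2690

The PACF at lag k is phi_{kk}, the last component of the solution
to the Yule-Walker system G_k phi = r_k where
  (G_k)_{ij} = rho(|i - j|), (r_k)_i = rho(i), i,j = 1..k.
Equivalently, Durbin-Levinson gives phi_{kk} iteratively:
  phi_{11} = rho(1)
  phi_{kk} = [rho(k) - sum_{j=1..k-1} phi_{k-1,j} rho(k-j)]
            / [1 - sum_{j=1..k-1} phi_{k-1,j} rho(j)],
  phi_{k,j} = phi_{k-1,j} - phi_{kk} phi_{k-1,k-j},  j = 1..k-1.
Step k = 1:
  phi_11 = rho(1) = 0.5952.
Step k = 2:
  phi_22 = [rho(2) - phi_11 rho(1)] / [1 - phi_11 rho(1)] = [0.6727 - (0.5952)(0.5952)] / [1 - (0.5952)(0.5952)]
         = 0.31843696 / 0.64573696 = 0.493137.
  Update: phi_21 = phi_11 - phi_22 phi_11 = 0.5952 - (0.493137)(0.5952) = 0.301685.
Step k = 3:
  phi_33 = [rho(3) - phi_21 rho(2) - phi_22 rho(1)] / [1 - phi_21 rho(1) - phi_22 rho(2)]
    numerator   = 0.6279 - (0.301685)(0.6727) - (0.493137)(0.5952) = 0.1314414
    denominator = 1 - (0.301685)(0.5952) - (0.493137)(0.6727) = 0.48870383
  phi_33 = 0.1314414 / 0.48870383 = 0.269.
Therefore phi_{33} = 0.2690.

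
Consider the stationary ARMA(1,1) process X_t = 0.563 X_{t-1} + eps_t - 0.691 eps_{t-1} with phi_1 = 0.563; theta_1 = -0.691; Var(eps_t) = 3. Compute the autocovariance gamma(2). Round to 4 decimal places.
\gamma(2) = -0.1934

Multiply the model equation by X_{t-k} and take expectations. With theta_0 = psi_0 = 1 and psi_j the MA(infinity) weights, this gives
  gamma(k) - sum_i phi_i gamma(k-i) = c_k,
  c_k = sigma^2 * sum_{j=k..q} theta_j psi_{j-k}   (c_k = 0 for k > q),
using gamma(-m) = gamma(m).
psi-weights needed (psi_j = theta_j + sum_i phi_i psi_{j-i}):
  psi_1 = theta_1 + phi_1 = -0.691 + (0.563) = -0.128
Right-hand sides:
  c_0 = sigma^2 (1 + theta_1 psi_1) = 3 * (1 + (-0.691)(-0.128)) = 3 * 1.088448 = 3.265344
  c_1 = sigma^2 theta_1 = 3 * (-0.691) = -2.073
  c_2 = 0
Equations for k = 0 and k = 1 (AR order 1):
  gamma(0) = phi_1 gamma(1) + c_0
  gamma(1) = phi_1 gamma(0) + c_1
Substituting the second into the first: gamma(0) (1 - phi_1^2) = c_0 + phi_1 c_1, so
  gamma(0) = (c_0 + phi_1 c_1) / (1 - phi_1^2) = (3.265344 + (0.563)(-2.073)) / (1 - (0.563)^2) = 2.098245 / 0.683031 = 3.071962.
  gamma(1) = phi_1 gamma(0) + c_1 = (0.563)(3.071962) + (-2.073) = -0.343486.
For k = 2 (> q): gamma(2) = phi_1 gamma(1) = (0.563)(-0.343486) = -0.193382.
Therefore gamma(2) = -0.1934 (to 4 decimal places).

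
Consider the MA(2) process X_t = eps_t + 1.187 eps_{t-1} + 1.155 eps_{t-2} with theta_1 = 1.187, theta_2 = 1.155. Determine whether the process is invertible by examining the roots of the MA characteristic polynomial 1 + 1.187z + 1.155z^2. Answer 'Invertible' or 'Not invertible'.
\text{Not invertible}

The MA(q) characteristic polynomial is P(z) = 1 + 1.187z + 1.155z^2.
Invertibility requires all roots to lie outside the unit circle, i.e. |z| > 1 for every root.
Set 1 + (1.187) z + (1.155) z^2 = 0, i.e. a z^2 + b z + c = 0 with a = 1.155, b = 1.187, c = 1.
Discriminant D = b^2 - 4ac = (1.187)^2 - 4*(1.155)*1 = 1.408969 - (4.62) = -3.211031.
D < 0, so the roots are the complex-conjugate pair z = (-b +/- i sqrt(-D)) / (2a) = -0.5139 +/- 0.7757i.
For a conjugate pair |z|^2 = z * conj(z) = (product of roots) = c/a = 1/(1.155) = 0.865801, so |z| = sqrt(0.865801) = 0.9305 for both roots.
Moduli of all roots: 0.9305, 0.9305.
All moduli strictly greater than 1? No.
Verdict: Not invertible.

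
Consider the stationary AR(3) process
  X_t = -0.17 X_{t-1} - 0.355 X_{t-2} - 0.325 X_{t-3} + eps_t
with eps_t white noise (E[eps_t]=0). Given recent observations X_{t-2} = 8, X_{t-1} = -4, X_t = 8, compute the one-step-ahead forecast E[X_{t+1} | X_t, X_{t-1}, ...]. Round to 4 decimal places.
E[X_{t+1} \mid \mathcal F_t] = -2.5400

For an AR(p) model X_t = c + sum_i phi_i X_{t-i} + eps_t, the
one-step-ahead conditional mean is
  E[X_{t+1} | X_t, ...] = c + sum_i phi_i X_{t+1-i}.
Substitute known values:
  E[X_{t+1} | ...] = (-0.17) * (8) + (-0.355) * (-4) + (-0.325) * (8)
                   = -2.5400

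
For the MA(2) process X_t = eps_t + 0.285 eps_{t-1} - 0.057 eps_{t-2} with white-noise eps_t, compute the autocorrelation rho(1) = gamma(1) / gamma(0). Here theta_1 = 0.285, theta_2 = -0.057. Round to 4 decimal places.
\rho(1) = 0.2478

For an MA(q) process with theta_0 = 1, the autocovariance is
  gamma(k) = sigma^2 * sum_{i=0..q-k} theta_i * theta_{i+k},
and rho(k) = gamma(k) / gamma(0). Sigma^2 cancels.
  numerator   = (1)*(0.285) + (0.285)*(-0.057) = 0.268755.
  denominator = (1)^2 + (0.285)^2 + (-0.057)^2 = 1.084474.
  rho(1) = 0.268755 / 1.084474 = 0.2478.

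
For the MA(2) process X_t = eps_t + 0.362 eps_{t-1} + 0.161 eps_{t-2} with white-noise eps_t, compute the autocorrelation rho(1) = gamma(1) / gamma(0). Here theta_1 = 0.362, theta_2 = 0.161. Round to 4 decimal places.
\rho(1) = 0.3633

For an MA(q) process with theta_0 = 1, the autocovariance is
  gamma(k) = sigma^2 * sum_{i=0..q-k} theta_i * theta_{i+k},
and rho(k) = gamma(k) / gamma(0). Sigma^2 cancels.
  numerator   = (1)*(0.362) + (0.362)*(0.161) = 0.420282.
  denominator = (1)^2 + (0.362)^2 + (0.161)^2 = 1.156965.
  rho(1) = 0.420282 / 1.156965 = 0.3633.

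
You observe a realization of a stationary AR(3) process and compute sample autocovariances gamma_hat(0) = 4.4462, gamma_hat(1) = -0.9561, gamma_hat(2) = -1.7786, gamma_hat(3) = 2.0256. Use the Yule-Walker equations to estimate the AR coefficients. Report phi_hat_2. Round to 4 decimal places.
\hat\phi_{2} = -0.3710

The Yule-Walker equations for an AR(p) process read, in matrix form,
  Gamma_p phi = r_p,   with   (Gamma_p)_{ij} = gamma(|i - j|),
                       (r_p)_i = gamma(i),   i,j = 1..p.
Substitute the sample gammas (Toeplitz matrix and right-hand side of size 3):
  Gamma_p = [[4.4462, -0.9561, -1.7786], [-0.9561, 4.4462, -0.9561], [-1.7786, -0.9561, 4.4462]]
  r_p     = [-0.9561, -1.7786, 2.0256]
Written out (R1..R3):
  (R1) 4.4462 phi_1 - 0.9561 phi_2 - 1.7786 phi_3 = -0.9561
  (R2) -0.9561 phi_1 + 4.4462 phi_2 - 0.9561 phi_3 = -1.7786
  (R3) -1.7786 phi_1 - 0.9561 phi_2 + 4.4462 phi_3 = 2.0256
Gaussian elimination:
  R2 <- R2 - (-0.9561/4.4462) R1 = R2 - (-0.215038) R1:  4.240603 phi_2 - 1.338566 phi_3 = -1.984197
  R3 <- R3 - (-1.7786/4.4462) R1 = R3 - (-0.400027) R1:  -1.338566 phi_2 + 3.734712 phi_3 = 1.643134
  R3 <- R3 - (-1.338566/4.240603) R2 = R3 - (-0.315655) R2:  3.312188 phi_3 = 1.016813
Back-substitution:
  phi_hat_3 = 1.016813 / 3.312188 = 0.306991
  phi_hat_2 = (-1.984197 - (-1.338566)(0.306991)) / 4.240603 = -0.371001
  phi_hat_1 = (-0.9561 - (-0.9561)(-0.371001) - (-1.7786)(0.306991)) / 4.4462 = -0.172012
So phi_hat = [-0.1720, -0.3710, 0.3070].
Therefore phi_hat_2 = -0.3710.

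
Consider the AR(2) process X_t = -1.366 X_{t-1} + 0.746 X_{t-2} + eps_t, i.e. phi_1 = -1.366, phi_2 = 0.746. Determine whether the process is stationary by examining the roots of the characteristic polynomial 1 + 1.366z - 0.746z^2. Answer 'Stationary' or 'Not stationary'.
\text{Not stationary}

The AR(p) characteristic polynomial is P(z) = 1 + 1.366z - 0.746z^2.
Stationarity requires all roots to lie outside the unit circle, i.e. |z| > 1 for every root.
Set 1 + (1.366) z + (-0.746) z^2 = 0, i.e. a z^2 + b z + c = 0 with a = -0.746, b = 1.366, c = 1.
Discriminant D = b^2 - 4ac = (1.366)^2 - 4*(-0.746)*1 = 1.865956 - (-2.984) = 4.849956.
D >= 0, so the roots are real: z = (-b +/- sqrt(D)) / (2a) = (-1.366 +/- 2.202262) / (-1.492).
  z_1 = (-1.366 + 2.202262) / (-1.492) = -0.5605,   |z_1| = 0.5605.
  z_2 = (-1.366 - 2.202262) / (-1.492) = 2.3916,   |z_2| = 2.3916.
Moduli of all roots: 0.5605, 2.3916.
All moduli strictly greater than 1? No.
Verdict: Not stationary.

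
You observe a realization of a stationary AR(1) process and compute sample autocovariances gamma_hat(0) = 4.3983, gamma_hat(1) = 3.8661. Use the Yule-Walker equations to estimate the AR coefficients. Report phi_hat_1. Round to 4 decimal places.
\hat\phi_{1} = 0.8790

The Yule-Walker equations for an AR(p) process read, in matrix form,
  Gamma_p phi = r_p,   with   (Gamma_p)_{ij} = gamma(|i - j|),
                       (r_p)_i = gamma(i),   i,j = 1..p.
Substitute the sample gammas (Toeplitz matrix and right-hand side of size 1):
  Gamma_p = [[4.3983]]
  r_p     = [3.8661]
With p = 1 this is the single equation gamma(0) phi_1 = gamma(1):
  phi_hat_1 = gamma(1) / gamma(0) = 3.8661 / 4.3983 = 0.8790.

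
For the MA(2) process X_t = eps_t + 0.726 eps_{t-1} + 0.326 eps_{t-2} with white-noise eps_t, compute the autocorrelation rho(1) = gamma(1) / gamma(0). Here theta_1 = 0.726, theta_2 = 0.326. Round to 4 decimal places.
\rho(1) = 0.5894

For an MA(q) process with theta_0 = 1, the autocovariance is
  gamma(k) = sigma^2 * sum_{i=0..q-k} theta_i * theta_{i+k},
and rho(k) = gamma(k) / gamma(0). Sigma^2 cancels.
  numerator   = (1)*(0.726) + (0.726)*(0.326) = 0.962676.
  denominator = (1)^2 + (0.726)^2 + (0.326)^2 = 1.633352.
  rho(1) = 0.962676 / 1.633352 = 0.5894.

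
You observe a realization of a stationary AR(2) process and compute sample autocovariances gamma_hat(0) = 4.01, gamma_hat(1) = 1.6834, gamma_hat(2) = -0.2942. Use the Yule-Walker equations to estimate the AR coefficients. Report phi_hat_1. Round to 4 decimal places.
\hat\phi_{1} = 0.5470

The Yule-Walker equations for an AR(p) process read, in matrix form,
  Gamma_p phi = r_p,   with   (Gamma_p)_{ij} = gamma(|i - j|),
                       (r_p)_i = gamma(i),   i,j = 1..p.
Substitute the sample gammas (Toeplitz matrix and right-hand side of size 2):
  Gamma_p = [[4.01, 1.6834], [1.6834, 4.01]]
  r_p     = [1.6834, -0.2942]
Written out:
  4.01 phi_1 + 1.6834 phi_2 = 1.6834
  1.6834 phi_1 + 4.01 phi_2 = -0.2942
Solve by Cramer's rule:
  det = gamma(0)^2 - gamma(1)^2 = (4.01)^2 - (1.6834)^2 = 16.0801 - 2.83383556 = 13.24626444
  phi_hat_1 = [gamma(1) gamma(0) - gamma(1) gamma(2)] / det = [(1.6834)(4.01) - (1.6834)(-0.2942)] / 13.24626444 = 7.24569028 / 13.24626444 = 0.547
  phi_hat_2 = [gamma(0) gamma(2) - gamma(1)^2] / det = [(4.01)(-0.2942) - (1.6834)^2] / 13.24626444 = -4.01357756 / 13.24626444 = -0.303
So phi_hat = [0.5470, -0.3030].
Therefore phi_hat_1 = 0.5470.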